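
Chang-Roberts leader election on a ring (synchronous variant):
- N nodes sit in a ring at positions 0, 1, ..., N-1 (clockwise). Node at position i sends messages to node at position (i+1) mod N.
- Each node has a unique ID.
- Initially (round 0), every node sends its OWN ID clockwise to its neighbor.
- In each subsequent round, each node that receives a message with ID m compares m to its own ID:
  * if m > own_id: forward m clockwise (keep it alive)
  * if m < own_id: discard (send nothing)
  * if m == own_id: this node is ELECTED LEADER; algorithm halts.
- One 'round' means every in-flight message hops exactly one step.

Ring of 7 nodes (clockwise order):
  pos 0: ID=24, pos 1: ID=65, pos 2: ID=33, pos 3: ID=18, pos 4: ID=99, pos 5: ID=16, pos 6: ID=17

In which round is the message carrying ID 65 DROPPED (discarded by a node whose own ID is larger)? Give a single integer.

Answer: 3

Derivation:
Round 1: pos1(id65) recv 24: drop; pos2(id33) recv 65: fwd; pos3(id18) recv 33: fwd; pos4(id99) recv 18: drop; pos5(id16) recv 99: fwd; pos6(id17) recv 16: drop; pos0(id24) recv 17: drop
Round 2: pos3(id18) recv 65: fwd; pos4(id99) recv 33: drop; pos6(id17) recv 99: fwd
Round 3: pos4(id99) recv 65: drop; pos0(id24) recv 99: fwd
Round 4: pos1(id65) recv 99: fwd
Round 5: pos2(id33) recv 99: fwd
Round 6: pos3(id18) recv 99: fwd
Round 7: pos4(id99) recv 99: ELECTED
Message ID 65 originates at pos 1; dropped at pos 4 in round 3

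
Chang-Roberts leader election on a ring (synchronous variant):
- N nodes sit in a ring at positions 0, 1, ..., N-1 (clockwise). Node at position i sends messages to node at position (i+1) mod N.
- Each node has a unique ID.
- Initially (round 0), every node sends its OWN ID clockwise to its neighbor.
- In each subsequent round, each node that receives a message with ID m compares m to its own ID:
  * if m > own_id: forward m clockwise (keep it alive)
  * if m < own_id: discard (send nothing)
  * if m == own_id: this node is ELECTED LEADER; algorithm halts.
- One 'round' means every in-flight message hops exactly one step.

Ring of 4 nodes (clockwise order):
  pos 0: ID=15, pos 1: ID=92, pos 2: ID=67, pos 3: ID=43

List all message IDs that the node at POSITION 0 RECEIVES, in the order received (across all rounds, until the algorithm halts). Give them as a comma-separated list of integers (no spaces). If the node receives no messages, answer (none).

Answer: 43,67,92

Derivation:
Round 1: pos1(id92) recv 15: drop; pos2(id67) recv 92: fwd; pos3(id43) recv 67: fwd; pos0(id15) recv 43: fwd
Round 2: pos3(id43) recv 92: fwd; pos0(id15) recv 67: fwd; pos1(id92) recv 43: drop
Round 3: pos0(id15) recv 92: fwd; pos1(id92) recv 67: drop
Round 4: pos1(id92) recv 92: ELECTED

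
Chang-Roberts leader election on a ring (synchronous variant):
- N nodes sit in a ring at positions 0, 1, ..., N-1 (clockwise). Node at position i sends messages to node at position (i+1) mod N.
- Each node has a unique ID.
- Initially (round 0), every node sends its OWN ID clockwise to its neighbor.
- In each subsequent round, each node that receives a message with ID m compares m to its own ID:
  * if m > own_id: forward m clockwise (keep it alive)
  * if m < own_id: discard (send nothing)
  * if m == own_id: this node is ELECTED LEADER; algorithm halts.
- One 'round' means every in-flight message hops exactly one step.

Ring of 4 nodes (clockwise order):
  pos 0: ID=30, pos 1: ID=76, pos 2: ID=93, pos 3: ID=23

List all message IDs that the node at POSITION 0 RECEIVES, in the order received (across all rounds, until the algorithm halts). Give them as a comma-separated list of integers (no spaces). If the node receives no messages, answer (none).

Answer: 23,93

Derivation:
Round 1: pos1(id76) recv 30: drop; pos2(id93) recv 76: drop; pos3(id23) recv 93: fwd; pos0(id30) recv 23: drop
Round 2: pos0(id30) recv 93: fwd
Round 3: pos1(id76) recv 93: fwd
Round 4: pos2(id93) recv 93: ELECTED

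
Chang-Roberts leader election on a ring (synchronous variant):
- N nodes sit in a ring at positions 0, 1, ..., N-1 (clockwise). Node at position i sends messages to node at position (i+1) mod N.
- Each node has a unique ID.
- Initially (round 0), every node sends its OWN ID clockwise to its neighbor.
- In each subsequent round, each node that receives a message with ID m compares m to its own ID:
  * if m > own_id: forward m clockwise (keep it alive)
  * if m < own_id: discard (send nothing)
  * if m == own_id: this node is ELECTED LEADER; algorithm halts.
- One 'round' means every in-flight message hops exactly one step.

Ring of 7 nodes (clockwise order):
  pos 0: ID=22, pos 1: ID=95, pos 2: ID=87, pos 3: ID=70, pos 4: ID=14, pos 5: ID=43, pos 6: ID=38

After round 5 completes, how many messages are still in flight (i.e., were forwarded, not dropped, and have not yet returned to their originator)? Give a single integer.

Answer: 2

Derivation:
Round 1: pos1(id95) recv 22: drop; pos2(id87) recv 95: fwd; pos3(id70) recv 87: fwd; pos4(id14) recv 70: fwd; pos5(id43) recv 14: drop; pos6(id38) recv 43: fwd; pos0(id22) recv 38: fwd
Round 2: pos3(id70) recv 95: fwd; pos4(id14) recv 87: fwd; pos5(id43) recv 70: fwd; pos0(id22) recv 43: fwd; pos1(id95) recv 38: drop
Round 3: pos4(id14) recv 95: fwd; pos5(id43) recv 87: fwd; pos6(id38) recv 70: fwd; pos1(id95) recv 43: drop
Round 4: pos5(id43) recv 95: fwd; pos6(id38) recv 87: fwd; pos0(id22) recv 70: fwd
Round 5: pos6(id38) recv 95: fwd; pos0(id22) recv 87: fwd; pos1(id95) recv 70: drop
After round 5: 2 messages still in flight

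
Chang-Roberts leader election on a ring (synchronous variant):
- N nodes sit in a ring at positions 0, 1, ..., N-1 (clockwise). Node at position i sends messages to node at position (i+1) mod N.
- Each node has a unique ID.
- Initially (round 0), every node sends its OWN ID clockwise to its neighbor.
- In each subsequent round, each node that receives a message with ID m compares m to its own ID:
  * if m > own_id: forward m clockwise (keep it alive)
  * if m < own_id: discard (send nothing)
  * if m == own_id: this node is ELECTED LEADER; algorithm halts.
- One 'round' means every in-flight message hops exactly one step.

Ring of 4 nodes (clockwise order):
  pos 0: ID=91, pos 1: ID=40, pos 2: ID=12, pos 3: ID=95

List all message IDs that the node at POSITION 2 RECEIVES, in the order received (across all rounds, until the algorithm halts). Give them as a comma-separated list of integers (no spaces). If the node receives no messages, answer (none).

Round 1: pos1(id40) recv 91: fwd; pos2(id12) recv 40: fwd; pos3(id95) recv 12: drop; pos0(id91) recv 95: fwd
Round 2: pos2(id12) recv 91: fwd; pos3(id95) recv 40: drop; pos1(id40) recv 95: fwd
Round 3: pos3(id95) recv 91: drop; pos2(id12) recv 95: fwd
Round 4: pos3(id95) recv 95: ELECTED

Answer: 40,91,95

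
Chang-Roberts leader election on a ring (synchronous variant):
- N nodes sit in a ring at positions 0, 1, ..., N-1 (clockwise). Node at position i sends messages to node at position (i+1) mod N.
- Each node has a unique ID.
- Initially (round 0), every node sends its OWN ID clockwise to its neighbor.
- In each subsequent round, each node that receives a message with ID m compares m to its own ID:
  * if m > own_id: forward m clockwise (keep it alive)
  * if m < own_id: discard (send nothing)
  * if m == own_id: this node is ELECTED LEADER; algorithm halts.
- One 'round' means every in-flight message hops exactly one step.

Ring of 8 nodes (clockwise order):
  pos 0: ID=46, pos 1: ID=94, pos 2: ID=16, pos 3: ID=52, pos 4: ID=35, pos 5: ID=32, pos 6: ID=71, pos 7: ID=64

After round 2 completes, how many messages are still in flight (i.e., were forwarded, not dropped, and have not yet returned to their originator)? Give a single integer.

Round 1: pos1(id94) recv 46: drop; pos2(id16) recv 94: fwd; pos3(id52) recv 16: drop; pos4(id35) recv 52: fwd; pos5(id32) recv 35: fwd; pos6(id71) recv 32: drop; pos7(id64) recv 71: fwd; pos0(id46) recv 64: fwd
Round 2: pos3(id52) recv 94: fwd; pos5(id32) recv 52: fwd; pos6(id71) recv 35: drop; pos0(id46) recv 71: fwd; pos1(id94) recv 64: drop
After round 2: 3 messages still in flight

Answer: 3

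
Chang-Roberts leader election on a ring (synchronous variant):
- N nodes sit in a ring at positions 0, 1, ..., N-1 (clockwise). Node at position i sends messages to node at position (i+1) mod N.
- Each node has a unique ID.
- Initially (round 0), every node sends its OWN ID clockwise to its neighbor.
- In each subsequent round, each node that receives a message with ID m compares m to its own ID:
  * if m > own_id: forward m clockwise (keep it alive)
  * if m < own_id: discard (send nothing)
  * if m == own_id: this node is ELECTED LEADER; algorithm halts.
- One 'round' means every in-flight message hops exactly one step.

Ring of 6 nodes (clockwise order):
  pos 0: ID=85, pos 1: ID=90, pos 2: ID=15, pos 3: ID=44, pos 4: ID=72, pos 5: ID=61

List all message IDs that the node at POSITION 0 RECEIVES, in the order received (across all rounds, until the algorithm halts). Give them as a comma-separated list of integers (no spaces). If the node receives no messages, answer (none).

Round 1: pos1(id90) recv 85: drop; pos2(id15) recv 90: fwd; pos3(id44) recv 15: drop; pos4(id72) recv 44: drop; pos5(id61) recv 72: fwd; pos0(id85) recv 61: drop
Round 2: pos3(id44) recv 90: fwd; pos0(id85) recv 72: drop
Round 3: pos4(id72) recv 90: fwd
Round 4: pos5(id61) recv 90: fwd
Round 5: pos0(id85) recv 90: fwd
Round 6: pos1(id90) recv 90: ELECTED

Answer: 61,72,90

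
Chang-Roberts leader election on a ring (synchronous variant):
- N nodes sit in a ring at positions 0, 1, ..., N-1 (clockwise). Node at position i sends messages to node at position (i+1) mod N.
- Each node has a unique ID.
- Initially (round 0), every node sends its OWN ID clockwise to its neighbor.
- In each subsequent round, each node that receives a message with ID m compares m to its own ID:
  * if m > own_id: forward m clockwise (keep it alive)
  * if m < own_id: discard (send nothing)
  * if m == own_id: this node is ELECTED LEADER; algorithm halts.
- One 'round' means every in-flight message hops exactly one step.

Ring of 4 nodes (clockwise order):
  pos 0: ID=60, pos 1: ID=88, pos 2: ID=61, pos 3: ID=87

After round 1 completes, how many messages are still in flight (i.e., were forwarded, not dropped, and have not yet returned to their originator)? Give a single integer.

Round 1: pos1(id88) recv 60: drop; pos2(id61) recv 88: fwd; pos3(id87) recv 61: drop; pos0(id60) recv 87: fwd
After round 1: 2 messages still in flight

Answer: 2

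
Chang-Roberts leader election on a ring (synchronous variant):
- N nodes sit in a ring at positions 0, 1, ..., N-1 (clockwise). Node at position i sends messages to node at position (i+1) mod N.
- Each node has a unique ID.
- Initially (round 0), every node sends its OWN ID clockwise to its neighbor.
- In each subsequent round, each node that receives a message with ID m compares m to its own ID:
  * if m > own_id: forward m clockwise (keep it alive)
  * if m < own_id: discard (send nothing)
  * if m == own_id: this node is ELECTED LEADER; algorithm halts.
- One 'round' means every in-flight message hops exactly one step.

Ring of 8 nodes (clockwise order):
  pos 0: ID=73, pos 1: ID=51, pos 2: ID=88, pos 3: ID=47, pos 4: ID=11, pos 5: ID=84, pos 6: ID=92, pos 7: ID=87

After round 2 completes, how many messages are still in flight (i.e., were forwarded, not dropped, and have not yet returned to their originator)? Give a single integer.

Answer: 3

Derivation:
Round 1: pos1(id51) recv 73: fwd; pos2(id88) recv 51: drop; pos3(id47) recv 88: fwd; pos4(id11) recv 47: fwd; pos5(id84) recv 11: drop; pos6(id92) recv 84: drop; pos7(id87) recv 92: fwd; pos0(id73) recv 87: fwd
Round 2: pos2(id88) recv 73: drop; pos4(id11) recv 88: fwd; pos5(id84) recv 47: drop; pos0(id73) recv 92: fwd; pos1(id51) recv 87: fwd
After round 2: 3 messages still in flight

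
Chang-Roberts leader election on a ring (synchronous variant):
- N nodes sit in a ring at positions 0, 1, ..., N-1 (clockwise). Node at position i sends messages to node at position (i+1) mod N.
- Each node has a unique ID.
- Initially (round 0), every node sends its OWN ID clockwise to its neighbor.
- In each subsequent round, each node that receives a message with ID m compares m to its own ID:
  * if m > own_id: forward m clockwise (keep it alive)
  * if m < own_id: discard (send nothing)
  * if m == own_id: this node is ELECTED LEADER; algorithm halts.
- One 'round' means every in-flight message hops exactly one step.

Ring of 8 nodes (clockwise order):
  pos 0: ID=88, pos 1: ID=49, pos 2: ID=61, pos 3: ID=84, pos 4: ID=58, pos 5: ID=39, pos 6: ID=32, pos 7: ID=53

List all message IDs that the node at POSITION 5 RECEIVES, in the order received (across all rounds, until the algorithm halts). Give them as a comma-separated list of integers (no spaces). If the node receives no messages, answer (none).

Round 1: pos1(id49) recv 88: fwd; pos2(id61) recv 49: drop; pos3(id84) recv 61: drop; pos4(id58) recv 84: fwd; pos5(id39) recv 58: fwd; pos6(id32) recv 39: fwd; pos7(id53) recv 32: drop; pos0(id88) recv 53: drop
Round 2: pos2(id61) recv 88: fwd; pos5(id39) recv 84: fwd; pos6(id32) recv 58: fwd; pos7(id53) recv 39: drop
Round 3: pos3(id84) recv 88: fwd; pos6(id32) recv 84: fwd; pos7(id53) recv 58: fwd
Round 4: pos4(id58) recv 88: fwd; pos7(id53) recv 84: fwd; pos0(id88) recv 58: drop
Round 5: pos5(id39) recv 88: fwd; pos0(id88) recv 84: drop
Round 6: pos6(id32) recv 88: fwd
Round 7: pos7(id53) recv 88: fwd
Round 8: pos0(id88) recv 88: ELECTED

Answer: 58,84,88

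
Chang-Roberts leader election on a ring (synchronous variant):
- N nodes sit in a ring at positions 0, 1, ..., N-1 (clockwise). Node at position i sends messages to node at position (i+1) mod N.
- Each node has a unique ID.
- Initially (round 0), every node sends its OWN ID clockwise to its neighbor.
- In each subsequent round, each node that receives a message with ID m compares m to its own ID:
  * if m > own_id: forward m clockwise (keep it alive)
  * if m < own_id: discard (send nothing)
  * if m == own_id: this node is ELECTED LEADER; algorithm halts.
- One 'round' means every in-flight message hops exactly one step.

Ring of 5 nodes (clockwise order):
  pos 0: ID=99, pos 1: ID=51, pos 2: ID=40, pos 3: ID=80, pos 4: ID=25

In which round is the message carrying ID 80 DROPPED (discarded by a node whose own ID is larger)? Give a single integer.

Answer: 2

Derivation:
Round 1: pos1(id51) recv 99: fwd; pos2(id40) recv 51: fwd; pos3(id80) recv 40: drop; pos4(id25) recv 80: fwd; pos0(id99) recv 25: drop
Round 2: pos2(id40) recv 99: fwd; pos3(id80) recv 51: drop; pos0(id99) recv 80: drop
Round 3: pos3(id80) recv 99: fwd
Round 4: pos4(id25) recv 99: fwd
Round 5: pos0(id99) recv 99: ELECTED
Message ID 80 originates at pos 3; dropped at pos 0 in round 2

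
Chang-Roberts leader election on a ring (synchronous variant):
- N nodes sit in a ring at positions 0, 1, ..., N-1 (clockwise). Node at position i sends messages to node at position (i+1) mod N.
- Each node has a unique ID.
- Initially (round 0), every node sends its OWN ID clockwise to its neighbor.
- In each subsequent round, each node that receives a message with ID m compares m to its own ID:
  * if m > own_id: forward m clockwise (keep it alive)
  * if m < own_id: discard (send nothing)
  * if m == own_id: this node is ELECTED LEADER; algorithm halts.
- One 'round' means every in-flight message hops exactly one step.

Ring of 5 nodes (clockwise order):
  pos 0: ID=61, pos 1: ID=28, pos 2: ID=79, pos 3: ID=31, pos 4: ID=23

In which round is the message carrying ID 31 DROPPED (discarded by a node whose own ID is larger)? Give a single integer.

Answer: 2

Derivation:
Round 1: pos1(id28) recv 61: fwd; pos2(id79) recv 28: drop; pos3(id31) recv 79: fwd; pos4(id23) recv 31: fwd; pos0(id61) recv 23: drop
Round 2: pos2(id79) recv 61: drop; pos4(id23) recv 79: fwd; pos0(id61) recv 31: drop
Round 3: pos0(id61) recv 79: fwd
Round 4: pos1(id28) recv 79: fwd
Round 5: pos2(id79) recv 79: ELECTED
Message ID 31 originates at pos 3; dropped at pos 0 in round 2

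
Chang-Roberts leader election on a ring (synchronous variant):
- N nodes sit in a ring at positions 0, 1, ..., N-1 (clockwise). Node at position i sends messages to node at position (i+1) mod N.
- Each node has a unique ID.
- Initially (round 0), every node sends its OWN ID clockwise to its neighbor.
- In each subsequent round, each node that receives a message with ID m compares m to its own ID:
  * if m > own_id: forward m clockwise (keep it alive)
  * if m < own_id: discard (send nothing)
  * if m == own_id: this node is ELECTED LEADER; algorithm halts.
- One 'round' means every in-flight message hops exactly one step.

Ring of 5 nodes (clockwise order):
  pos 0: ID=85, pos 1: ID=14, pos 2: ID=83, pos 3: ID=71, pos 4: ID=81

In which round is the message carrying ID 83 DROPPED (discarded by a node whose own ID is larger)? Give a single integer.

Round 1: pos1(id14) recv 85: fwd; pos2(id83) recv 14: drop; pos3(id71) recv 83: fwd; pos4(id81) recv 71: drop; pos0(id85) recv 81: drop
Round 2: pos2(id83) recv 85: fwd; pos4(id81) recv 83: fwd
Round 3: pos3(id71) recv 85: fwd; pos0(id85) recv 83: drop
Round 4: pos4(id81) recv 85: fwd
Round 5: pos0(id85) recv 85: ELECTED
Message ID 83 originates at pos 2; dropped at pos 0 in round 3

Answer: 3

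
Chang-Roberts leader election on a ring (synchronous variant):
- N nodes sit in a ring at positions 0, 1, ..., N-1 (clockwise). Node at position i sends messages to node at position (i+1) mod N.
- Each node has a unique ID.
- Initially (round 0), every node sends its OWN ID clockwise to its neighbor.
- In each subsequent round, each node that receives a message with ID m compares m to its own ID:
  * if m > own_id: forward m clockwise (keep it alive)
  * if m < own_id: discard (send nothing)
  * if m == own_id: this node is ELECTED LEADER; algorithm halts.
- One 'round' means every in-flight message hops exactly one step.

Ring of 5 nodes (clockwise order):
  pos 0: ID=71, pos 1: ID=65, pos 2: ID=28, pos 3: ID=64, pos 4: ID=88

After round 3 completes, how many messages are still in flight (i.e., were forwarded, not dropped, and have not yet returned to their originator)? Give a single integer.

Answer: 2

Derivation:
Round 1: pos1(id65) recv 71: fwd; pos2(id28) recv 65: fwd; pos3(id64) recv 28: drop; pos4(id88) recv 64: drop; pos0(id71) recv 88: fwd
Round 2: pos2(id28) recv 71: fwd; pos3(id64) recv 65: fwd; pos1(id65) recv 88: fwd
Round 3: pos3(id64) recv 71: fwd; pos4(id88) recv 65: drop; pos2(id28) recv 88: fwd
After round 3: 2 messages still in flight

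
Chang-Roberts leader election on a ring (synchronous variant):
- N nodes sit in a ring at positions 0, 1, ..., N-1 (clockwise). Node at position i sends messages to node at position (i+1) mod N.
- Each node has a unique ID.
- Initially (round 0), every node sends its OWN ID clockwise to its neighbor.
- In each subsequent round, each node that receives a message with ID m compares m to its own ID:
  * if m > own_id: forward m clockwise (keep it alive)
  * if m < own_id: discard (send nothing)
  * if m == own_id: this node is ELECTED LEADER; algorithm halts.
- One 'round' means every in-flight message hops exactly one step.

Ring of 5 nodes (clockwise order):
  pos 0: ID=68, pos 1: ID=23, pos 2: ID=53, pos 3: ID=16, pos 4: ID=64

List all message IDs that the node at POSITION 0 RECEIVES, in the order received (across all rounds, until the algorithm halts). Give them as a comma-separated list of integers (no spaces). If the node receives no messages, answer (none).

Answer: 64,68

Derivation:
Round 1: pos1(id23) recv 68: fwd; pos2(id53) recv 23: drop; pos3(id16) recv 53: fwd; pos4(id64) recv 16: drop; pos0(id68) recv 64: drop
Round 2: pos2(id53) recv 68: fwd; pos4(id64) recv 53: drop
Round 3: pos3(id16) recv 68: fwd
Round 4: pos4(id64) recv 68: fwd
Round 5: pos0(id68) recv 68: ELECTED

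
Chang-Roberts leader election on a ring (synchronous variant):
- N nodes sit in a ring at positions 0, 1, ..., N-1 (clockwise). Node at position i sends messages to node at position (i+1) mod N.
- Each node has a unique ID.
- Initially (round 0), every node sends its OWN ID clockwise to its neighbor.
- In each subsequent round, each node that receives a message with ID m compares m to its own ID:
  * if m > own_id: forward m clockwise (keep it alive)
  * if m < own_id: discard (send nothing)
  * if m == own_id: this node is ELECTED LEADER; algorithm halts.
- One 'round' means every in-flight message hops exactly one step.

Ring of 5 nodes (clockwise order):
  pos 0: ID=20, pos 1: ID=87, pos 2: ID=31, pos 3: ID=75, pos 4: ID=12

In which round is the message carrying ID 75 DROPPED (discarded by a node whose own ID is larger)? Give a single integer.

Answer: 3

Derivation:
Round 1: pos1(id87) recv 20: drop; pos2(id31) recv 87: fwd; pos3(id75) recv 31: drop; pos4(id12) recv 75: fwd; pos0(id20) recv 12: drop
Round 2: pos3(id75) recv 87: fwd; pos0(id20) recv 75: fwd
Round 3: pos4(id12) recv 87: fwd; pos1(id87) recv 75: drop
Round 4: pos0(id20) recv 87: fwd
Round 5: pos1(id87) recv 87: ELECTED
Message ID 75 originates at pos 3; dropped at pos 1 in round 3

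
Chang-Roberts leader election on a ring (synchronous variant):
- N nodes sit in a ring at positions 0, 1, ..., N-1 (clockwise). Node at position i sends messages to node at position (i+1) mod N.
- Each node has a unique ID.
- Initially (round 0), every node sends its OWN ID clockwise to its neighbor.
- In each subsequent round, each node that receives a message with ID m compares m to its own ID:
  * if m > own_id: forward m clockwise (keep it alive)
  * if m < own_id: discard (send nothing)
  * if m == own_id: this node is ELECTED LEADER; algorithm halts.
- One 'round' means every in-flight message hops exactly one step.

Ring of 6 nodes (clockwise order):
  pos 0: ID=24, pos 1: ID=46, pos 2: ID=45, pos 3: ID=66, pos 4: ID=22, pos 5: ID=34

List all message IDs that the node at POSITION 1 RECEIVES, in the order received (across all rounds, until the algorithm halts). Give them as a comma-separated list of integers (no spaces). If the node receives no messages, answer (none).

Round 1: pos1(id46) recv 24: drop; pos2(id45) recv 46: fwd; pos3(id66) recv 45: drop; pos4(id22) recv 66: fwd; pos5(id34) recv 22: drop; pos0(id24) recv 34: fwd
Round 2: pos3(id66) recv 46: drop; pos5(id34) recv 66: fwd; pos1(id46) recv 34: drop
Round 3: pos0(id24) recv 66: fwd
Round 4: pos1(id46) recv 66: fwd
Round 5: pos2(id45) recv 66: fwd
Round 6: pos3(id66) recv 66: ELECTED

Answer: 24,34,66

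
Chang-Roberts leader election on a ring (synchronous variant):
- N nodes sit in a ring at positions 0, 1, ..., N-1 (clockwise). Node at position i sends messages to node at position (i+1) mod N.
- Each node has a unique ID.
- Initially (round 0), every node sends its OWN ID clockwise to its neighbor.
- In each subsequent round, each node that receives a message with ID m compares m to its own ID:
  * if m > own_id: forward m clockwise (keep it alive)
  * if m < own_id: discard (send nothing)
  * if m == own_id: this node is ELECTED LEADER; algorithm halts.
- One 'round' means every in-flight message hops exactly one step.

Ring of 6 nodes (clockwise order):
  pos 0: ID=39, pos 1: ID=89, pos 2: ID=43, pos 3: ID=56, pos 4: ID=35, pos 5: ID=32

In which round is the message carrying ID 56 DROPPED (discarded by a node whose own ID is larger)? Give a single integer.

Answer: 4

Derivation:
Round 1: pos1(id89) recv 39: drop; pos2(id43) recv 89: fwd; pos3(id56) recv 43: drop; pos4(id35) recv 56: fwd; pos5(id32) recv 35: fwd; pos0(id39) recv 32: drop
Round 2: pos3(id56) recv 89: fwd; pos5(id32) recv 56: fwd; pos0(id39) recv 35: drop
Round 3: pos4(id35) recv 89: fwd; pos0(id39) recv 56: fwd
Round 4: pos5(id32) recv 89: fwd; pos1(id89) recv 56: drop
Round 5: pos0(id39) recv 89: fwd
Round 6: pos1(id89) recv 89: ELECTED
Message ID 56 originates at pos 3; dropped at pos 1 in round 4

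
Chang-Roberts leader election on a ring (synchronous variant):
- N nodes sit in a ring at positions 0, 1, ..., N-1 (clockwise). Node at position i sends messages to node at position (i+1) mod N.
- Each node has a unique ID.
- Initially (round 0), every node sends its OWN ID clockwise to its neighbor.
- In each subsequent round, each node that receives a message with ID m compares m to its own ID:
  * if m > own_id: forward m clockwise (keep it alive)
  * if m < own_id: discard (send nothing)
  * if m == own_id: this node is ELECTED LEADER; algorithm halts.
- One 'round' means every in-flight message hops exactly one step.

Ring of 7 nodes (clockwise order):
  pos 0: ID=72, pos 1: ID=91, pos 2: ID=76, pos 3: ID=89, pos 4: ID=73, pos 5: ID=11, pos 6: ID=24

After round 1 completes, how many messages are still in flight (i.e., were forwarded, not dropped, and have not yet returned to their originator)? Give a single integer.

Answer: 3

Derivation:
Round 1: pos1(id91) recv 72: drop; pos2(id76) recv 91: fwd; pos3(id89) recv 76: drop; pos4(id73) recv 89: fwd; pos5(id11) recv 73: fwd; pos6(id24) recv 11: drop; pos0(id72) recv 24: drop
After round 1: 3 messages still in flight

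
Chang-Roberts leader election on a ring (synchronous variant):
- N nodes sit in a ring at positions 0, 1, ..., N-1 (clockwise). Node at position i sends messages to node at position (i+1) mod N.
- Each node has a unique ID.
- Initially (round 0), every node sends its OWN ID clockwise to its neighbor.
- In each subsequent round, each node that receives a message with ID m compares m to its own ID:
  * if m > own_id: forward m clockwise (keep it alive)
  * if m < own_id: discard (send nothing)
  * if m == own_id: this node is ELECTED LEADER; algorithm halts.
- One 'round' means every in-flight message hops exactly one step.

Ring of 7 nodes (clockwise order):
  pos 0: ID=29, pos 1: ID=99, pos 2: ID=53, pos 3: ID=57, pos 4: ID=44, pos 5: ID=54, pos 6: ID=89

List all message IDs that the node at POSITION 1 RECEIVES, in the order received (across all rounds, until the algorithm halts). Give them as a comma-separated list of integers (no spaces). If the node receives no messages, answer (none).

Round 1: pos1(id99) recv 29: drop; pos2(id53) recv 99: fwd; pos3(id57) recv 53: drop; pos4(id44) recv 57: fwd; pos5(id54) recv 44: drop; pos6(id89) recv 54: drop; pos0(id29) recv 89: fwd
Round 2: pos3(id57) recv 99: fwd; pos5(id54) recv 57: fwd; pos1(id99) recv 89: drop
Round 3: pos4(id44) recv 99: fwd; pos6(id89) recv 57: drop
Round 4: pos5(id54) recv 99: fwd
Round 5: pos6(id89) recv 99: fwd
Round 6: pos0(id29) recv 99: fwd
Round 7: pos1(id99) recv 99: ELECTED

Answer: 29,89,99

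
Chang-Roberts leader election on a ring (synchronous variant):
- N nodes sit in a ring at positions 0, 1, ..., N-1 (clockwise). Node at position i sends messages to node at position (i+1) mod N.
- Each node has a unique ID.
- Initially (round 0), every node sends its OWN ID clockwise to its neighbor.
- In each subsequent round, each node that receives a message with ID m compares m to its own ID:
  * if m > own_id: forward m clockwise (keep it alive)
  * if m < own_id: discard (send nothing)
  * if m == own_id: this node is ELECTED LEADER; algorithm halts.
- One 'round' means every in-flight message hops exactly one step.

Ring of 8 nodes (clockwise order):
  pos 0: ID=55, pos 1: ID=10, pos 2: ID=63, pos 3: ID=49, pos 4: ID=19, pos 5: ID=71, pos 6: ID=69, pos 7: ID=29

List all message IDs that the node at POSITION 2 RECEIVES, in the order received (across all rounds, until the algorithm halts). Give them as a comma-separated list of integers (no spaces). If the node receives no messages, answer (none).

Round 1: pos1(id10) recv 55: fwd; pos2(id63) recv 10: drop; pos3(id49) recv 63: fwd; pos4(id19) recv 49: fwd; pos5(id71) recv 19: drop; pos6(id69) recv 71: fwd; pos7(id29) recv 69: fwd; pos0(id55) recv 29: drop
Round 2: pos2(id63) recv 55: drop; pos4(id19) recv 63: fwd; pos5(id71) recv 49: drop; pos7(id29) recv 71: fwd; pos0(id55) recv 69: fwd
Round 3: pos5(id71) recv 63: drop; pos0(id55) recv 71: fwd; pos1(id10) recv 69: fwd
Round 4: pos1(id10) recv 71: fwd; pos2(id63) recv 69: fwd
Round 5: pos2(id63) recv 71: fwd; pos3(id49) recv 69: fwd
Round 6: pos3(id49) recv 71: fwd; pos4(id19) recv 69: fwd
Round 7: pos4(id19) recv 71: fwd; pos5(id71) recv 69: drop
Round 8: pos5(id71) recv 71: ELECTED

Answer: 10,55,69,71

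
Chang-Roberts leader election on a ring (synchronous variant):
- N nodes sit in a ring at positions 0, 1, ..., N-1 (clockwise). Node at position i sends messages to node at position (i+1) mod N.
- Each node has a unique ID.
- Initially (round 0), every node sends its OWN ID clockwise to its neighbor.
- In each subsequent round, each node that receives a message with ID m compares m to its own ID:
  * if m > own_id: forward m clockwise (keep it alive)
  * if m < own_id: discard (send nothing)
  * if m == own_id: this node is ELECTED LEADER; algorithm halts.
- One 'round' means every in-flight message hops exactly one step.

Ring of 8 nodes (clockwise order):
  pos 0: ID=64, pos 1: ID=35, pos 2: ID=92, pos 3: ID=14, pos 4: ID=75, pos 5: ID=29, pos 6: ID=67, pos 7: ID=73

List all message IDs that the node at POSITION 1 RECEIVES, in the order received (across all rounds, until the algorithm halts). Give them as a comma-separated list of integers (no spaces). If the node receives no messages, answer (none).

Round 1: pos1(id35) recv 64: fwd; pos2(id92) recv 35: drop; pos3(id14) recv 92: fwd; pos4(id75) recv 14: drop; pos5(id29) recv 75: fwd; pos6(id67) recv 29: drop; pos7(id73) recv 67: drop; pos0(id64) recv 73: fwd
Round 2: pos2(id92) recv 64: drop; pos4(id75) recv 92: fwd; pos6(id67) recv 75: fwd; pos1(id35) recv 73: fwd
Round 3: pos5(id29) recv 92: fwd; pos7(id73) recv 75: fwd; pos2(id92) recv 73: drop
Round 4: pos6(id67) recv 92: fwd; pos0(id64) recv 75: fwd
Round 5: pos7(id73) recv 92: fwd; pos1(id35) recv 75: fwd
Round 6: pos0(id64) recv 92: fwd; pos2(id92) recv 75: drop
Round 7: pos1(id35) recv 92: fwd
Round 8: pos2(id92) recv 92: ELECTED

Answer: 64,73,75,92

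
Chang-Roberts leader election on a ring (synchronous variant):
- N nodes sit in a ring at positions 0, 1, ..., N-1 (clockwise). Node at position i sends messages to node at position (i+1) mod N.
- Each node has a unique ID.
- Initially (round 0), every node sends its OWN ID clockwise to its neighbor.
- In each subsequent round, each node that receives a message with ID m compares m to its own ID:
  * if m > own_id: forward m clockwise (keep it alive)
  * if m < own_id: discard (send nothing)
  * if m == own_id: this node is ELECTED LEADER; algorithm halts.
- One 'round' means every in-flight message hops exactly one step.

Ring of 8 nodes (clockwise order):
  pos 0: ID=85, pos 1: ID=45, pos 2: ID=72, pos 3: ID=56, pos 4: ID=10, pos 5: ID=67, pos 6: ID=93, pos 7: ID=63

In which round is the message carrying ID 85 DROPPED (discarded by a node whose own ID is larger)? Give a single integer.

Answer: 6

Derivation:
Round 1: pos1(id45) recv 85: fwd; pos2(id72) recv 45: drop; pos3(id56) recv 72: fwd; pos4(id10) recv 56: fwd; pos5(id67) recv 10: drop; pos6(id93) recv 67: drop; pos7(id63) recv 93: fwd; pos0(id85) recv 63: drop
Round 2: pos2(id72) recv 85: fwd; pos4(id10) recv 72: fwd; pos5(id67) recv 56: drop; pos0(id85) recv 93: fwd
Round 3: pos3(id56) recv 85: fwd; pos5(id67) recv 72: fwd; pos1(id45) recv 93: fwd
Round 4: pos4(id10) recv 85: fwd; pos6(id93) recv 72: drop; pos2(id72) recv 93: fwd
Round 5: pos5(id67) recv 85: fwd; pos3(id56) recv 93: fwd
Round 6: pos6(id93) recv 85: drop; pos4(id10) recv 93: fwd
Round 7: pos5(id67) recv 93: fwd
Round 8: pos6(id93) recv 93: ELECTED
Message ID 85 originates at pos 0; dropped at pos 6 in round 6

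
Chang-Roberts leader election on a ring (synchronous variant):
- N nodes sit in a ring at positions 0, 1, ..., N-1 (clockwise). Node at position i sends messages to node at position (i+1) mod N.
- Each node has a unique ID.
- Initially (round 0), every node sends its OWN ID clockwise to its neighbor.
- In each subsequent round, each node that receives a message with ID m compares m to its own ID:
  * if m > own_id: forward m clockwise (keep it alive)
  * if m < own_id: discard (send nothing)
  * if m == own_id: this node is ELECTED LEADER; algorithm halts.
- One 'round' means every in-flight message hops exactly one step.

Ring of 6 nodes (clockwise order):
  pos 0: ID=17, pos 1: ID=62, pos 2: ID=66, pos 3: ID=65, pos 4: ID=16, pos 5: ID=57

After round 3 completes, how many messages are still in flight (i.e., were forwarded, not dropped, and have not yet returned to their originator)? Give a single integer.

Round 1: pos1(id62) recv 17: drop; pos2(id66) recv 62: drop; pos3(id65) recv 66: fwd; pos4(id16) recv 65: fwd; pos5(id57) recv 16: drop; pos0(id17) recv 57: fwd
Round 2: pos4(id16) recv 66: fwd; pos5(id57) recv 65: fwd; pos1(id62) recv 57: drop
Round 3: pos5(id57) recv 66: fwd; pos0(id17) recv 65: fwd
After round 3: 2 messages still in flight

Answer: 2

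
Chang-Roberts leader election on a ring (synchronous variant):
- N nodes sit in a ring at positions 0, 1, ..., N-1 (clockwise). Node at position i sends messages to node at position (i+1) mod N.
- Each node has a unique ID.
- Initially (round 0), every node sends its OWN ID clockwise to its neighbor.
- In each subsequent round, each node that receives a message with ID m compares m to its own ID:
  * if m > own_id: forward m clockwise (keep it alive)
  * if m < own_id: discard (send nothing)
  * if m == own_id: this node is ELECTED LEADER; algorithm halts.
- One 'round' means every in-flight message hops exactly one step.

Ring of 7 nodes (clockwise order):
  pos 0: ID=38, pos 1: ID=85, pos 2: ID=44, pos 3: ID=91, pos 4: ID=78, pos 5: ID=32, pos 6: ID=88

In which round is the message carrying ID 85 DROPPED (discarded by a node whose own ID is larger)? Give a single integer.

Answer: 2

Derivation:
Round 1: pos1(id85) recv 38: drop; pos2(id44) recv 85: fwd; pos3(id91) recv 44: drop; pos4(id78) recv 91: fwd; pos5(id32) recv 78: fwd; pos6(id88) recv 32: drop; pos0(id38) recv 88: fwd
Round 2: pos3(id91) recv 85: drop; pos5(id32) recv 91: fwd; pos6(id88) recv 78: drop; pos1(id85) recv 88: fwd
Round 3: pos6(id88) recv 91: fwd; pos2(id44) recv 88: fwd
Round 4: pos0(id38) recv 91: fwd; pos3(id91) recv 88: drop
Round 5: pos1(id85) recv 91: fwd
Round 6: pos2(id44) recv 91: fwd
Round 7: pos3(id91) recv 91: ELECTED
Message ID 85 originates at pos 1; dropped at pos 3 in round 2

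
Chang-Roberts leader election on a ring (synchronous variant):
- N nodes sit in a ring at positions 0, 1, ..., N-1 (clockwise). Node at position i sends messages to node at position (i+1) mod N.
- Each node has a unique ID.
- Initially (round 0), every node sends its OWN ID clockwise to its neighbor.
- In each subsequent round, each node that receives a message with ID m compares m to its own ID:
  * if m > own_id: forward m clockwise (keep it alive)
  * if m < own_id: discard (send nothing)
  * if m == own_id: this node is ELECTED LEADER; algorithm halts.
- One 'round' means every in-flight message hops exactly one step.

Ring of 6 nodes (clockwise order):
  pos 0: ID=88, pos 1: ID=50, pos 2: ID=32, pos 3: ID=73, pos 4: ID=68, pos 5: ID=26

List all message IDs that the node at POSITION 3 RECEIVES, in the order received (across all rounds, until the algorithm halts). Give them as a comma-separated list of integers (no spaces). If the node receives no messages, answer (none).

Round 1: pos1(id50) recv 88: fwd; pos2(id32) recv 50: fwd; pos3(id73) recv 32: drop; pos4(id68) recv 73: fwd; pos5(id26) recv 68: fwd; pos0(id88) recv 26: drop
Round 2: pos2(id32) recv 88: fwd; pos3(id73) recv 50: drop; pos5(id26) recv 73: fwd; pos0(id88) recv 68: drop
Round 3: pos3(id73) recv 88: fwd; pos0(id88) recv 73: drop
Round 4: pos4(id68) recv 88: fwd
Round 5: pos5(id26) recv 88: fwd
Round 6: pos0(id88) recv 88: ELECTED

Answer: 32,50,88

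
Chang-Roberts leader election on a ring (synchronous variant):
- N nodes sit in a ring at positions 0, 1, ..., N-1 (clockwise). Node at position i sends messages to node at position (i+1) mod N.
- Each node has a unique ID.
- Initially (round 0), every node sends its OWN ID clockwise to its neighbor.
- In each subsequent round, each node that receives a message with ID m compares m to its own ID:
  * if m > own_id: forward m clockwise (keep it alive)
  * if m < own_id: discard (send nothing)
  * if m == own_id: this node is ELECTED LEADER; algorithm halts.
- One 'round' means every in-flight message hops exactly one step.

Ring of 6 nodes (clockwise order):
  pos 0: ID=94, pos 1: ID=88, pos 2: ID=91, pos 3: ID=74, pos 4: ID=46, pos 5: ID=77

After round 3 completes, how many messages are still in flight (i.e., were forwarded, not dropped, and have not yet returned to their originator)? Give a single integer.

Round 1: pos1(id88) recv 94: fwd; pos2(id91) recv 88: drop; pos3(id74) recv 91: fwd; pos4(id46) recv 74: fwd; pos5(id77) recv 46: drop; pos0(id94) recv 77: drop
Round 2: pos2(id91) recv 94: fwd; pos4(id46) recv 91: fwd; pos5(id77) recv 74: drop
Round 3: pos3(id74) recv 94: fwd; pos5(id77) recv 91: fwd
After round 3: 2 messages still in flight

Answer: 2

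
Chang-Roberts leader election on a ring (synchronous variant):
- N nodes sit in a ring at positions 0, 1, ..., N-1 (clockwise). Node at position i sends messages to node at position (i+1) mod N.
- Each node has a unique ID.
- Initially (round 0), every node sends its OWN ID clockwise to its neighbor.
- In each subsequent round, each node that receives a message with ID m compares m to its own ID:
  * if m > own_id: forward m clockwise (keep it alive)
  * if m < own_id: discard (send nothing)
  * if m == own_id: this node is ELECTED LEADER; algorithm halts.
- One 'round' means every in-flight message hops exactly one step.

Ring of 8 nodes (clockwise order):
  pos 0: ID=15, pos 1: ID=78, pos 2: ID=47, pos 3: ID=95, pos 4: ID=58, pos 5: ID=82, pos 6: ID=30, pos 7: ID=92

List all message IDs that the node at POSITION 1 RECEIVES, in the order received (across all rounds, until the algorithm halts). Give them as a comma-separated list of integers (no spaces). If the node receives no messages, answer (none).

Round 1: pos1(id78) recv 15: drop; pos2(id47) recv 78: fwd; pos3(id95) recv 47: drop; pos4(id58) recv 95: fwd; pos5(id82) recv 58: drop; pos6(id30) recv 82: fwd; pos7(id92) recv 30: drop; pos0(id15) recv 92: fwd
Round 2: pos3(id95) recv 78: drop; pos5(id82) recv 95: fwd; pos7(id92) recv 82: drop; pos1(id78) recv 92: fwd
Round 3: pos6(id30) recv 95: fwd; pos2(id47) recv 92: fwd
Round 4: pos7(id92) recv 95: fwd; pos3(id95) recv 92: drop
Round 5: pos0(id15) recv 95: fwd
Round 6: pos1(id78) recv 95: fwd
Round 7: pos2(id47) recv 95: fwd
Round 8: pos3(id95) recv 95: ELECTED

Answer: 15,92,95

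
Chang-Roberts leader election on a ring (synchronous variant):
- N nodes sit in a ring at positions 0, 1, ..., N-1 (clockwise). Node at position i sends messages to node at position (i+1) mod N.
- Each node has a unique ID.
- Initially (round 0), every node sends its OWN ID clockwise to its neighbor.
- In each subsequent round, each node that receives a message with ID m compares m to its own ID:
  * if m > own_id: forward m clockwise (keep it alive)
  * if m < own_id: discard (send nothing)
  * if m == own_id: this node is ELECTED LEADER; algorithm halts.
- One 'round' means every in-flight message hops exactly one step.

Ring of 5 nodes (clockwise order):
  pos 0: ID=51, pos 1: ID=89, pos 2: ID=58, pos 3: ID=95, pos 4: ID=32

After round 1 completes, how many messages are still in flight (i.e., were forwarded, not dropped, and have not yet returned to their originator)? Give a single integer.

Round 1: pos1(id89) recv 51: drop; pos2(id58) recv 89: fwd; pos3(id95) recv 58: drop; pos4(id32) recv 95: fwd; pos0(id51) recv 32: drop
After round 1: 2 messages still in flight

Answer: 2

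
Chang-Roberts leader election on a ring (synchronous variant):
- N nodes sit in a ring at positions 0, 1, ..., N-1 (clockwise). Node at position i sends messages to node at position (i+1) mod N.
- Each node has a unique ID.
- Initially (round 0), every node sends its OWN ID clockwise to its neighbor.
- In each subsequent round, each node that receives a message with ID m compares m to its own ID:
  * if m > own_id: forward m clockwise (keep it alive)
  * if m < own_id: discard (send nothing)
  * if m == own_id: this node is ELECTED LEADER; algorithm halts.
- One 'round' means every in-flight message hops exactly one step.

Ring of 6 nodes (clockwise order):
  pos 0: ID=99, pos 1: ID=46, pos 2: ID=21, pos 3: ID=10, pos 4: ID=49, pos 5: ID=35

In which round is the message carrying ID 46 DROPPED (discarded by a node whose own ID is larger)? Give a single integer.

Answer: 3

Derivation:
Round 1: pos1(id46) recv 99: fwd; pos2(id21) recv 46: fwd; pos3(id10) recv 21: fwd; pos4(id49) recv 10: drop; pos5(id35) recv 49: fwd; pos0(id99) recv 35: drop
Round 2: pos2(id21) recv 99: fwd; pos3(id10) recv 46: fwd; pos4(id49) recv 21: drop; pos0(id99) recv 49: drop
Round 3: pos3(id10) recv 99: fwd; pos4(id49) recv 46: drop
Round 4: pos4(id49) recv 99: fwd
Round 5: pos5(id35) recv 99: fwd
Round 6: pos0(id99) recv 99: ELECTED
Message ID 46 originates at pos 1; dropped at pos 4 in round 3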